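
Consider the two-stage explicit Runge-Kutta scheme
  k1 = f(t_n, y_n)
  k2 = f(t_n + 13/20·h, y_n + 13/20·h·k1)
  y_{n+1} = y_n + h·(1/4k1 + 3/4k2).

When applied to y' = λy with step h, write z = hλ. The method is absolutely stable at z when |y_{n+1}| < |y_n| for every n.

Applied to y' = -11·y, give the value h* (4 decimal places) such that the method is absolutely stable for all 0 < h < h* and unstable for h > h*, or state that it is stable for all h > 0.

(-2.0513,0); λ=-11 ⇒ h* = (80/39)/11 = 0.1865.

Test eqn y'=λy, z=hλ:
  k1=λy_n ⇒ h·k1=z·y_n;  k2=λ(1+13/20z)y_n ⇒ h·k2=z(1+13/20z)y_n
  y_{n+1}/y_n = 1 + 1/4z + 3/4z(1+13/20z) = 1 + z + 39/80z²
  Hence R(z) = 1 + z + 39/80z².

Solve |R(x)|<1 on ℝ⁻.
x=-1.26: |R|=0.5140
R=1: x+39/80x²=0 ⇒ x=−80/39=-2.0513; min R=1−1/(4·39/80)=0.4872>−1
Confirm numerically:
  x=-1.574: |R|=0.63377 <1
  x=-1.568: |R|=0.63058 <1
  x=-1.237: |R|=0.50896 <1
  x=-2.618: |R|=1.72329 >1
  x=-2.549: |R|=1.61848 >1
  x=-2.538: |R|=1.60220 >1
Stable set (-2.0513, 0).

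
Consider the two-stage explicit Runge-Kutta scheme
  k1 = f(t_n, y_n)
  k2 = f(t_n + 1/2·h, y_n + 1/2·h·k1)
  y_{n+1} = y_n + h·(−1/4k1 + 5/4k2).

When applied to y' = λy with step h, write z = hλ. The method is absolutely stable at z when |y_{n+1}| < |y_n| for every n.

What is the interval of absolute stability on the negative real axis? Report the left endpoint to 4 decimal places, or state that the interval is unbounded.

(-1.6000, 0).

Test eqn y'=λy, z=hλ:
  k1=λy_n ⇒ h·k1=z·y_n;  k2=λ(1+1/2z)y_n ⇒ h·k2=z(1+1/2z)y_n
  y_{n+1}/y_n = 1 − 1/4z + 5/4z(1+1/2z) = 1 + z + 5/8z²
  Hence R(z) = 1 + z + 5/8z².

Solve |R(x)|<1 on ℝ⁻.
x=-1.46: |R|=0.8722
R=1: x+5/8x²=0 ⇒ x=−8/5=-1.6000; min R=1−1/(4·5/8)=0.6000>−1
Confirm numerically:
  x=-1.555: |R|=0.95627 <1
  x=-1.419: |R|=0.83948 <1
  x=-1.224: |R|=0.71236 <1
  x=-0.790: |R|=0.60006 <1
  x=-2.150: |R|=1.73906 >1
  x=-1.898: |R|=1.35350 >1
So |R|<1 on (-1.6000, 0).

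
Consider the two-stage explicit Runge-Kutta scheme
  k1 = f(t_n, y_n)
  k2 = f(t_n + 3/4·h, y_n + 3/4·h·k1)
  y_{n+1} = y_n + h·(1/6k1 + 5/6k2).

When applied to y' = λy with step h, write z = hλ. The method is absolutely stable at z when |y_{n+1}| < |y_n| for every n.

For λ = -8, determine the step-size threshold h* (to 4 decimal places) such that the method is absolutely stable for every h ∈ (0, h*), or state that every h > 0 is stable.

On y'=λy, z=hλ:
  k1=λy_n ⇒ h·k1=z·y_n;  k2=λ(1+3/4z)y_n ⇒ h·k2=z(1+3/4z)y_n
  y_{n+1}/y_n = 1 + 1/6z + 5/6z(1+3/4z) = 1 + z + 5/8z²
  so R(z) = 1 + z + 5/8z².

Solve |R(x)|<1 on ℝ⁻.
x=-1.51: |R|=0.9151
R=1: x+5/8x²=0 ⇒ x=−8/5=-1.6000; min R=1−1/(4·5/8)=0.6000>−1
Confirm numerically:
  x=-1.319: |R|=0.76835 <1
  x=-1.009: |R|=0.62730 <1
  x=-0.732: |R|=0.60289 <1
  x=-0.675: |R|=0.60977 <1
  x=-2.067: |R|=1.60331 >1
  x=-1.992: |R|=1.48804 >1
Stable set (-1.6000, 0).

(-1.6000,0); λ=-8 ⇒ h* = (8/5)/8 = 0.2000.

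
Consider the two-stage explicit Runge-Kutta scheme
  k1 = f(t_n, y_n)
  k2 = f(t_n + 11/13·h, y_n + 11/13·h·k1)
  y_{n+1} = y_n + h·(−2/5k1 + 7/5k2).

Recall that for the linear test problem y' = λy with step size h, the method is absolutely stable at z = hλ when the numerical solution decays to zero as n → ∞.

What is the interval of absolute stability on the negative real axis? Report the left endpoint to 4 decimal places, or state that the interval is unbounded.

On y'=λy, z=hλ:
  k1=λy_n ⇒ h·k1=z·y_n;  k2=λ(1+11/13z)y_n ⇒ h·k2=z(1+11/13z)y_n
  y_{n+1}/y_n = 1 − 2/5z + 7/5z(1+11/13z) = 1 + z + 77/65z²
  so R(z) = 1 + z + 77/65z².

Boundary: |R(x)|=1, x<0.
x=-0.54: |R|=0.8054
R=1: x+77/65x²=0 ⇒ x=−65/77=-0.8442; min R=1−1/(4·77/65)=0.7890>−1
Confirm numerically:
  x=-0.813: |R|=0.96999 <1
  x=-0.579: |R|=0.81813 <1
  x=-0.420: |R|=0.78897 <1
  x=-1.423: |R|=1.97576 >1
  x=-1.419: |R|=1.96630 >1
  x=-0.943: |R|=1.11042 >1
Interval (-0.8442, 0).

(-0.8442, 0).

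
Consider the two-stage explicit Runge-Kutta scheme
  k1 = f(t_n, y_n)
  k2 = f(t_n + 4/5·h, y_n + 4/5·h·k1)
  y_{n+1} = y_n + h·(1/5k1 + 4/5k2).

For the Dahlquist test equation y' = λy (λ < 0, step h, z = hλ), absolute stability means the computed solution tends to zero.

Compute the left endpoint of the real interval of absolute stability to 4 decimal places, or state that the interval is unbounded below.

On y'=λy, z=hλ:
  k1=λy_n ⇒ h·k1=z·y_n;  k2=λ(1+4/5z)y_n ⇒ h·k2=z(1+4/5z)y_n
  y_{n+1}/y_n = 1 + 1/5z + 4/5z(1+4/5z) = 1 + z + 16/25z²
  so R(z) = 1 + z + 16/25z².

Boundary: |R(x)|=1, x<0.
x=-0.92: |R|=0.6217
R=1: x+16/25x²=0 ⇒ x=−25/16=-1.5625; min R=1−1/(4·16/25)=0.6094>−1
Confirm numerically:
  x=-1.305: |R|=0.78494 <1
  x=-1.253: |R|=0.75181 <1
  x=-1.149: |R|=0.69593 <1
  x=-1.111: |R|=0.67897 <1
  x=-2.099: |R|=1.72071 >1
  x=-2.089: |R|=1.70391 >1
Interval (-1.5625, 0).

z* = -1.5625.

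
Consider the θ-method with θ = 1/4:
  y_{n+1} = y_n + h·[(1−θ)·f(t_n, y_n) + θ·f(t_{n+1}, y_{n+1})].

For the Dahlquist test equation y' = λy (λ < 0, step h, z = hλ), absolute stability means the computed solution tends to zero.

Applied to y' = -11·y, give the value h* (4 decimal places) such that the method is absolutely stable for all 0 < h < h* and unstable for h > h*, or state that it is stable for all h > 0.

(-4.0000,0); λ=-11 ⇒ h* = (4)/11 = 0.3636.

Set f=λy, z=hλ:
  y_{n+1} = y_n + z·[3/4·y_n + 1/4·y_{n+1}] ⇒ (1 − 1/4z)y_{n+1} = (1 + 3/4z)y_n
  R(z) = (1 + 3/4z)/(1 − 1/4z).

Solve |R(x)|<1 on ℝ⁻.
x=-0.42: |R|=0.6199
R=−1: 1+3/4x = −1+1/4x ⇒ -1/2x=2 ⇒ x=2/(-1/2)=-4.0000
Confirm numerically:
  x=-2.904: |R|=0.68250 <1
  x=-2.244: |R|=0.43754 <1
  x=-1.794: |R|=0.23852 <1
  x=-4.316: |R|=1.07600 >1
  x=-4.282: |R|=1.06810 >1
So |R|<1 on (-4.0000, 0).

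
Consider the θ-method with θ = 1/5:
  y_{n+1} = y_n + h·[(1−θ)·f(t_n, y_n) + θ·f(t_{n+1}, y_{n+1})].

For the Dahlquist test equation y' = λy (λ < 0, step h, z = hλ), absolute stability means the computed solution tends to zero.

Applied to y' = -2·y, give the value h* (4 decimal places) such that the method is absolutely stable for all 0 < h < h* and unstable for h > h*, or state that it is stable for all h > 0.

(-3.3333,0); λ=-2 ⇒ h* = (10/3)/2 = 1.6667.

On y'=λy, z=hλ:
  y_{n+1} = y_n + z·[4/5·y_n + 1/5·y_{n+1}] ⇒ (1 − 1/5z)y_{n+1} = (1 + 4/5z)y_n
  ⇒ R(z) = (1 + 4/5z)/(1 − 1/5z).

Boundary: |R(x)|=1, x<0.
x=-1.76: |R|=0.3018
R=−1: 1+4/5x = −1+1/5x ⇒ -3/5x=2 ⇒ x=2/(-3/5)=-3.3333
Confirm numerically:
  x=-2.943: |R|=0.85257 <1
  x=-1.948: |R|=0.40184 <1
  x=-1.790: |R|=0.31811 <1
  x=-1.554: |R|=0.18554 <1
  x=-3.773: |R|=1.15035 >1
  x=-3.432: |R|=1.03510 >1
So |R|<1 on (-3.3333, 0).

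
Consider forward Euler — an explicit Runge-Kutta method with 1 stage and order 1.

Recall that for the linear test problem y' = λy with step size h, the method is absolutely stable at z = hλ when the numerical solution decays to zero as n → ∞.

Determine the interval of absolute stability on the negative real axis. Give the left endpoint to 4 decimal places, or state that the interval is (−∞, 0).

z∈(-2.0000,0).

On y'=λy, z=hλ:
  order 1, 1-stage ⇒ R(z)=1+z
  (e.g. R(-0.95)=0.05000, |R|=0.05000)

Find x<0 with |R(x)|<1.
x=-0.95: |R|=0.0500
|R(-2.12)|=1.1200 |R(-1.91)|=0.9100 |R(-1.2)|=0.2000
Bisect:
  x_lo=-2.6689 |R|=1.6689  x_hi=-0.2012 |R|=0.7988
  mid=-1.43504 |R|=0.43504 →hi
  mid=-2.05195 |R|=1.05195 →lo
  mid=-1.74350 |R|=0.74350 →hi
  mid=-1.89773 |R|=0.89773 →hi
  mid=-1.97484 |R|=0.97484 →hi
  mid=-2.01340 |R|=1.01340 →lo
  mid=-1.99412 |R|=0.99412 →hi
  mid=-2.00376 |R|=1.00376 →lo
  ...
  [-2.00014,-1.99999] ⇒ x*=-2.0000
Stable set (-2.0000, 0).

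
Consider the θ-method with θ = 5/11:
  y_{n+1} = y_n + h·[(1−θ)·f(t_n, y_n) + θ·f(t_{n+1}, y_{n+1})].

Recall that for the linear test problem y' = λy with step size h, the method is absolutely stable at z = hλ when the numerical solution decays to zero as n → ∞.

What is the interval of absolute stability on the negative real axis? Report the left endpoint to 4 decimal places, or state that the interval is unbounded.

With y'=λy (z=hλ):
  y_{n+1} = y_n + z·[6/11·y_n + 5/11·y_{n+1}] ⇒ (1 − 5/11z)y_{n+1} = (1 + 6/11z)y_n
  Hence R(z) = (1 + 6/11z)/(1 − 5/11z).

Find x<0 with |R(x)|<1.
x=-0.49: |R|=0.5993
R=−1: 1+6/11x = −1+5/11x ⇒ -1/11x=2 ⇒ x=2/(-1/11)=-22.0000
Confirm numerically:
  x=-19.646: |R|=0.97845 <1
  x=-18.853: |R|=0.97010 <1
  x=-14.408: |R|=0.90857 <1
  x=-22.148: |R|=1.00122 >1
  x=-22.144: |R|=1.00118 >1
Stable set (-22.0000, 0).

z∈(-22.0000,0).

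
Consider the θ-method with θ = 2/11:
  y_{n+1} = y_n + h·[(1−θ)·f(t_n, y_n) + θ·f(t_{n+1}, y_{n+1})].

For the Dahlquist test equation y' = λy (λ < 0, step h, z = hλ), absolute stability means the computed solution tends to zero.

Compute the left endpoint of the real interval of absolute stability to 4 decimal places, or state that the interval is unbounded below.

Set f=λy, z=hλ:
  y_{n+1} = y_n + z·[9/11·y_n + 2/11·y_{n+1}] ⇒ (1 − 2/11z)y_{n+1} = (1 + 9/11z)y_n
  so R(z) = (1 + 9/11z)/(1 − 2/11z).

Need |R(x)|<1, x<0.
x=-1.21: |R|=0.0082
R=−1: 1+9/11x = −1+2/11x ⇒ -7/11x=2 ⇒ x=2/(-7/11)=-3.1429
Confirm numerically:
  x=-2.833: |R|=0.86985 <1
  x=-2.727: |R|=0.82308 <1
  x=-2.633: |R|=0.78059 <1
  x=-1.485: |R|=0.16929 <1
  x=-3.704: |R|=1.21339 >1
  x=-3.544: |R|=1.15524 >1
Interval (-3.1429, 0).

z* = -3.1429.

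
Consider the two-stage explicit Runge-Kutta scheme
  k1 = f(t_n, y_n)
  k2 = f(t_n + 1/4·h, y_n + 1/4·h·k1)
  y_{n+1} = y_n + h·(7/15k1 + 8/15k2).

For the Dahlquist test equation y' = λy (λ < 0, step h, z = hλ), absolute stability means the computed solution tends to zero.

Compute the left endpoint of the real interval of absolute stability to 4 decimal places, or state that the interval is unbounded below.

left endpoint -7.5000.

Test eqn y'=λy, z=hλ:
  k1=λy_n ⇒ h·k1=z·y_n;  k2=λ(1+1/4z)y_n ⇒ h·k2=z(1+1/4z)y_n
  y_{n+1}/y_n = 1 + 7/15z + 8/15z(1+1/4z) = 1 + z + 2/15z²
  R(z) = 1 + z + 2/15z².

Need |R(x)|<1, x<0.
x=-1.18: |R|=0.0057
R=1: x+2/15x²=0 ⇒ x=−15/2=-7.5000; min R=1−1/(4·2/15)=-0.8750>−1
Confirm numerically:
  x=-7.353: |R|=0.85588 <1
  x=-5.988: |R|=0.20718 <1
  x=-5.280: |R|=0.56288 <1
  x=-5.224: |R|=0.58531 <1
  x=-8.067: |R|=1.60987 >1
  x=-7.921: |R|=1.44463 >1
  x=-7.793: |R|=1.30445 >1
Interval (-7.5000, 0).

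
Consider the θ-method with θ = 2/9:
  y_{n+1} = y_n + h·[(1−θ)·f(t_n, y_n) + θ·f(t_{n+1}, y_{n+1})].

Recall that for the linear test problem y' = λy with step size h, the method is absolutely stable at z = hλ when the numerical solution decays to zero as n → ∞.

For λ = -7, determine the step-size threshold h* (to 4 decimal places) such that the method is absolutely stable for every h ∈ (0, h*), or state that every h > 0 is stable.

Set f=λy, z=hλ:
  y_{n+1} = y_n + z·[7/9·y_n + 2/9·y_{n+1}] ⇒ (1 − 2/9z)y_{n+1} = (1 + 7/9z)y_n
  so R(z) = (1 + 7/9z)/(1 − 2/9z).

Boundary: |R(x)|=1, x<0.
x=-0.75: |R|=0.3571
R=−1: 1+7/9x = −1+2/9x ⇒ -5/9x=2 ⇒ x=2/(-5/9)=-3.6000
Confirm numerically:
  x=-3.078: |R|=0.82779 <1
  x=-2.177: |R|=0.46720 <1
  x=-1.605: |R|=0.18305 <1
  x=-1.478: |R|=0.11258 <1
  x=-4.005: |R|=1.11905 >1
  x=-3.905: |R|=1.09072 >1
  x=-3.872: |R|=1.08122 >1
So |R|<1 on (-3.6000, 0).

(-3.6000,0); λ=-7 ⇒ h* = (18/5)/7 = 0.5143.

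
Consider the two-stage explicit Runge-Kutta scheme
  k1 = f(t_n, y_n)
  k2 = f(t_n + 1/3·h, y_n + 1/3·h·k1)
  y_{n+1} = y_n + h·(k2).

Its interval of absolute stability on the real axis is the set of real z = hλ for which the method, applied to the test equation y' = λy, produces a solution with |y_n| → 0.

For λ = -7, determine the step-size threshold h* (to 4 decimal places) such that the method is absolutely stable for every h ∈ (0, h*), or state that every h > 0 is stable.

Set f=λy, z=hλ:
  k1=λy_n ⇒ h·k1=z·y_n;  k2=λ(1+1/3z)y_n ⇒ h·k2=z(1+1/3z)y_n
  y_{n+1}/y_n = 1 + z(1+1/3z) = 1 + z + 1/3z²
  ⇒ R(z) = 1 + z + 1/3z².

Boundary: |R(x)|=1, x<0.
x=-0.34: |R|=0.6985
R=1: x+1/3x²=0 ⇒ x=−3=-3.0000; min R=1−1/(4·1/3)=0.2500>−1
Confirm numerically:
  x=-2.354: |R|=0.49311 <1
  x=-1.596: |R|=0.25307 <1
  x=-1.417: |R|=0.25230 <1
  x=-1.294: |R|=0.26415 <1
  x=-3.538: |R|=1.63448 >1
  x=-3.503: |R|=1.58734 >1
  x=-3.493: |R|=1.57402 >1
So |R|<1 on (-3.0000, 0).

(-3.0000,0); λ=-7 ⇒ h* = (3)/7 = 0.4286.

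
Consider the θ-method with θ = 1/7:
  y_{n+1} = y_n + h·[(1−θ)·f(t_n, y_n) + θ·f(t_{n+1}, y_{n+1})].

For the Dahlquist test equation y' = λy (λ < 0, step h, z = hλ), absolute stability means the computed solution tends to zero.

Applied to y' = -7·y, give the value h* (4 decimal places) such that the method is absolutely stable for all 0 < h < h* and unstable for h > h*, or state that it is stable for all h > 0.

(-2.8000,0); λ=-7 ⇒ h* = (14/5)/7 = 0.4000.

Set f=λy, z=hλ:
  y_{n+1} = y_n + z·[6/7·y_n + 1/7·y_{n+1}] ⇒ (1 − 1/7z)y_{n+1} = (1 + 6/7z)y_n
  Hence R(z) = (1 + 6/7z)/(1 − 1/7z).

Need |R(x)|<1, x<0.
x=-0.85: |R|=0.2420
R=−1: 1+6/7x = −1+1/7x ⇒ -5/7x=2 ⇒ x=2/(-5/7)=-2.8000
Confirm numerically:
  x=-2.466: |R|=0.82358 <1
  x=-2.461: |R|=0.82084 <1
  x=-1.828: |R|=0.44948 <1
  x=-1.295: |R|=0.09283 <1
  x=-3.235: |R|=1.21251 >1
  x=-3.101: |R|=1.14900 >1
So |R|<1 on (-2.8000, 0).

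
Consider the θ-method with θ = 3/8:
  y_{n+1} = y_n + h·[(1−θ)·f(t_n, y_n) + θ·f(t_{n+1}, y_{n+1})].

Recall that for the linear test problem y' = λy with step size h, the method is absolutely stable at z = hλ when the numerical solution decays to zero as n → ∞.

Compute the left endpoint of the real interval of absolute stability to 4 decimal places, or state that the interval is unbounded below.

z* = -8.0000.

On y'=λy, z=hλ:
  y_{n+1} = y_n + z·[5/8·y_n + 3/8·y_{n+1}] ⇒ (1 − 3/8z)y_{n+1} = (1 + 5/8z)y_n
  R(z) = (1 + 5/8z)/(1 − 3/8z).

Solve |R(x)|<1 on ℝ⁻.
x=-1.37: |R|=0.0950
R=−1: 1+5/8x = −1+3/8x ⇒ -1/4x=2 ⇒ x=2/(-1/4)=-8.0000
Confirm numerically:
  x=-5.975: |R|=0.84378 <1
  x=-4.656: |R|=0.69556 <1
  x=-4.577: |R|=0.68497 <1
  x=-8.595: |R|=1.03522 >1
  x=-8.412: |R|=1.02479 >1
  x=-8.149: |R|=1.00918 >1
Stable set (-8.0000, 0).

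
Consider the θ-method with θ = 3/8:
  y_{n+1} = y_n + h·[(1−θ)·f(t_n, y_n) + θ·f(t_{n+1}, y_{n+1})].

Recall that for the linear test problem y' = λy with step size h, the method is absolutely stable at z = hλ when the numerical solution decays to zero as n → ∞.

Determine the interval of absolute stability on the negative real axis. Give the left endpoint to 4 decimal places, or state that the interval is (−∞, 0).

(-8.0000, 0).

With y'=λy (z=hλ):
  y_{n+1} = y_n + z·[5/8·y_n + 3/8·y_{n+1}] ⇒ (1 − 3/8z)y_{n+1} = (1 + 5/8z)y_n
  so R(z) = (1 + 5/8z)/(1 − 3/8z).

Solve |R(x)|<1 on ℝ⁻.
x=-0.34: |R|=0.6984
R=−1: 1+5/8x = −1+3/8x ⇒ -1/4x=2 ⇒ x=2/(-1/4)=-8.0000
Confirm numerically:
  x=-5.806: |R|=0.82737 <1
  x=-4.389: |R|=0.65881 <1
  x=-3.446: |R|=0.50333 <1
  x=-8.542: |R|=1.03224 >1
  x=-8.336: |R|=1.02036 >1
  x=-8.125: |R|=1.00772 >1
Stable set (-8.0000, 0).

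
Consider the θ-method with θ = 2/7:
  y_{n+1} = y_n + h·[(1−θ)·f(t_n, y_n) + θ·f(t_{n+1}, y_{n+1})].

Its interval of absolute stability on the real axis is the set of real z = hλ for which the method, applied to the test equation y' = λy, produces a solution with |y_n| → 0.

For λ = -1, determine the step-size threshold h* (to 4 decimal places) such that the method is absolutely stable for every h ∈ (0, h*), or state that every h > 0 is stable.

(-4.6667,0); λ=-1 ⇒ h* = (14/3)/1 = 4.6667.

Test eqn y'=λy, z=hλ:
  y_{n+1} = y_n + z·[5/7·y_n + 2/7·y_{n+1}] ⇒ (1 − 2/7z)y_{n+1} = (1 + 5/7z)y_n
  Hence R(z) = (1 + 5/7z)/(1 − 2/7z).

Find x<0 with |R(x)|<1.
x=-1.19: |R|=0.1119
R=−1: 1+5/7x = −1+2/7x ⇒ -3/7x=2 ⇒ x=2/(-3/7)=-4.6667
Confirm numerically:
  x=-3.151: |R|=0.65817 <1
  x=-2.790: |R|=0.55246 <1
  x=-2.528: |R|=0.46782 <1
  x=-2.001: |R|=0.27313 <1
  x=-5.183: |R|=1.08920 >1
  x=-4.946: |R|=1.04961 >1
  x=-4.832: |R|=1.02976 >1
Interval (-4.6667, 0).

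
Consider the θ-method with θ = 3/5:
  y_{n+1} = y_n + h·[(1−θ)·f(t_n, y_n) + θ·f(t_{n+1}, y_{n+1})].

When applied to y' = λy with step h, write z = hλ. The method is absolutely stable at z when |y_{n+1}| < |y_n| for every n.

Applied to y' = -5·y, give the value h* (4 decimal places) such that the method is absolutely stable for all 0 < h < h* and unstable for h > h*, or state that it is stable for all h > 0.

On y'=λy, z=hλ:
  y_{n+1} = y_n + z·[2/5·y_n + 3/5·y_{n+1}] ⇒ (1 − 3/5z)y_{n+1} = (1 + 2/5z)y_n
  R(z) = (1 + 2/5z)/(1 − 3/5z).

Solve |R(x)|<1 on ℝ⁻.
x=-1.52: |R|=0.2050
x=-2: |R|=0.0909
x=-10: |R|=0.4286
x=-100: |R|=0.6393
θ=3/5≥1/2 ⇒ |1+2/5x|<|1−3/5x| ∀x<0 ⇒ stable on all of ℝ⁻.

unbounded; (−∞, 0). Any h>0 works for λ=-5.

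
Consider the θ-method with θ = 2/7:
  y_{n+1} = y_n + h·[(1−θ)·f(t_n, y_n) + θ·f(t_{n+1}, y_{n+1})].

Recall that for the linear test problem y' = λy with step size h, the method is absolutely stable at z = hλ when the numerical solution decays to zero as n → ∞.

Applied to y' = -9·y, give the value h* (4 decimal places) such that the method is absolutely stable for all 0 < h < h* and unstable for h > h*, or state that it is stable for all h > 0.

On y'=λy, z=hλ:
  y_{n+1} = y_n + z·[5/7·y_n + 2/7·y_{n+1}] ⇒ (1 − 2/7z)y_{n+1} = (1 + 5/7z)y_n
  R(z) = (1 + 5/7z)/(1 − 2/7z).

Find x<0 with |R(x)|<1.
x=-1: |R|=0.2222
R=−1: 1+5/7x = −1+2/7x ⇒ -3/7x=2 ⇒ x=2/(-3/7)=-4.6667
Confirm numerically:
  x=-3.712: |R|=0.80144 <1
  x=-3.659: |R|=0.78887 <1
  x=-3.480: |R|=0.74499 <1
  x=-5.188: |R|=1.09001 >1
  x=-4.748: |R|=1.01479 >1
  x=-4.693: |R|=1.00482 >1
So |R|<1 on (-4.6667, 0).

(-4.6667,0); λ=-9 ⇒ h* = (14/3)/9 = 0.5185.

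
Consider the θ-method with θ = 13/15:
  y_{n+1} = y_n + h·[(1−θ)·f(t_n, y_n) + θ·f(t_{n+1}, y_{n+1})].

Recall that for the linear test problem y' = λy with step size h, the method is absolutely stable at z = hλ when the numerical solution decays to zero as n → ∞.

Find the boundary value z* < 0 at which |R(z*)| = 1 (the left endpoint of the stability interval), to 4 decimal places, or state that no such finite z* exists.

unbounded; (−∞, 0).

With y'=λy (z=hλ):
  y_{n+1} = y_n + z·[2/15·y_n + 13/15·y_{n+1}] ⇒ (1 − 13/15z)y_{n+1} = (1 + 2/15z)y_n
  ⇒ R(z) = (1 + 2/15z)/(1 − 13/15z).

Need |R(x)|<1, x<0.
x=-0.36: |R|=0.7256
x=-2: |R|=0.2683
x=-10: |R|=0.0345
x=-100: |R|=0.1407
θ=13/15≥1/2 ⇒ |1+2/15x|<|1−13/15x| ∀x<0 ⇒ unbounded interval.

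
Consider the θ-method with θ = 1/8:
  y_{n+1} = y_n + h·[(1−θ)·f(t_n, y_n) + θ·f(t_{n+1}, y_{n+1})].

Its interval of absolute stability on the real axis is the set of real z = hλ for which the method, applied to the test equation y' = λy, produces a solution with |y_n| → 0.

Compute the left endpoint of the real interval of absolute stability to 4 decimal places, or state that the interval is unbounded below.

On y'=λy, z=hλ:
  y_{n+1} = y_n + z·[7/8·y_n + 1/8·y_{n+1}] ⇒ (1 − 1/8z)y_{n+1} = (1 + 7/8z)y_n
  so R(z) = (1 + 7/8z)/(1 − 1/8z).

Find x<0 with |R(x)|<1.
x=-0.47: |R|=0.5561
R=−1: 1+7/8x = −1+1/8x ⇒ -3/4x=2 ⇒ x=2/(-3/4)=-2.6667
Confirm numerically:
  x=-1.938: |R|=0.56007 <1
  x=-1.331: |R|=0.14114 <1
  x=-1.131: |R|=0.00909 <1
  x=-3.238: |R|=1.30504 >1
  x=-3.061: |R|=1.21390 >1
Stable set (-2.6667, 0).

z* = -2.6667.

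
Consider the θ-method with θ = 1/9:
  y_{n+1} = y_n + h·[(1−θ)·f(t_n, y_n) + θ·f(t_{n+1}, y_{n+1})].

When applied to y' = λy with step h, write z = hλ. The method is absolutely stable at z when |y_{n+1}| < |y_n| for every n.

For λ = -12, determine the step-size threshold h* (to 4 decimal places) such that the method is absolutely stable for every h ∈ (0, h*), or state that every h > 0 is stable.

With y'=λy (z=hλ):
  y_{n+1} = y_n + z·[8/9·y_n + 1/9·y_{n+1}] ⇒ (1 − 1/9z)y_{n+1} = (1 + 8/9z)y_n
  R(z) = (1 + 8/9z)/(1 − 1/9z).

Boundary: |R(x)|=1, x<0.
x=-1.05: |R|=0.0597
R=−1: 1+8/9x = −1+1/9x ⇒ -7/9x=2 ⇒ x=2/(-7/9)=-2.5714
Confirm numerically:
  x=-2.326: |R|=0.84831 <1
  x=-2.268: |R|=0.81150 <1
  x=-1.344: |R|=0.16937 <1
  x=-2.972: |R|=1.23421 >1
  x=-2.631: |R|=1.03585 >1
Stable set (-2.5714, 0).

(-2.5714,0); λ=-12 ⇒ h* = (18/7)/12 = 0.2143.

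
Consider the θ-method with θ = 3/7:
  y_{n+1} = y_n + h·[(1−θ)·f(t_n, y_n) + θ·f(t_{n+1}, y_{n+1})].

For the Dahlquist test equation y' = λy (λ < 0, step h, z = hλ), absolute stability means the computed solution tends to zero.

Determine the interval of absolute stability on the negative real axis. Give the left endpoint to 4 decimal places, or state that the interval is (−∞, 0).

(-14.0000, 0).

On y'=λy, z=hλ:
  y_{n+1} = y_n + z·[4/7·y_n + 3/7·y_{n+1}] ⇒ (1 − 3/7z)y_{n+1} = (1 + 4/7z)y_n
  Hence R(z) = (1 + 4/7z)/(1 − 3/7z).

Need |R(x)|<1, x<0.
x=-1.14: |R|=0.2342
R=−1: 1+4/7x = −1+3/7x ⇒ -1/7x=2 ⇒ x=2/(-1/7)=-14.0000
Confirm numerically:
  x=-11.137: |R|=0.92915 <1
  x=-11.056: |R|=0.92671 <1
  x=-10.529: |R|=0.91005 <1
  x=-8.543: |R|=0.83276 <1
  x=-14.330: |R|=1.00660 >1
  x=-14.274: |R|=1.00550 >1
Stable set (-14.0000, 0).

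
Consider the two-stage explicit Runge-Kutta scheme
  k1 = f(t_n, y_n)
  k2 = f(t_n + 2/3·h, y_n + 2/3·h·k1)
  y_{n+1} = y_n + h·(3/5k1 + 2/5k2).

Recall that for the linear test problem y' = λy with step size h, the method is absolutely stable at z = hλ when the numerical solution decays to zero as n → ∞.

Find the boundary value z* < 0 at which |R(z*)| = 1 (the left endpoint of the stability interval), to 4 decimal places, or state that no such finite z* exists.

z* = -3.7500.

With y'=λy (z=hλ):
  k1=λy_n ⇒ h·k1=z·y_n;  k2=λ(1+2/3z)y_n ⇒ h·k2=z(1+2/3z)y_n
  y_{n+1}/y_n = 1 + 3/5z + 2/5z(1+2/3z) = 1 + z + 4/15z²
  so R(z) = 1 + z + 4/15z².

Solve |R(x)|<1 on ℝ⁻.
x=-0.34: |R|=0.6908
R=1: x+4/15x²=0 ⇒ x=−15/4=-3.7500; min R=1−1/(4·4/15)=0.0625>−1
Confirm numerically:
  x=-3.224: |R|=0.54778 <1
  x=-2.608: |R|=0.20578 <1
  x=-2.409: |R|=0.13854 <1
  x=-4.285: |R|=1.61133 >1
  x=-4.027: |R|=1.29746 >1
  x=-4.002: |R|=1.26893 >1
So |R|<1 on (-3.7500, 0).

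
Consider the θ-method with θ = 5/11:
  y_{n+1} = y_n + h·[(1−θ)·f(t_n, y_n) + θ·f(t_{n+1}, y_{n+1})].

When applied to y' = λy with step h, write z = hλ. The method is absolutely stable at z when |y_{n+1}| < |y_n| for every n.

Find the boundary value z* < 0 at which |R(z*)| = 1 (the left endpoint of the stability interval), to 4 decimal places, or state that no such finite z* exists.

Test eqn y'=λy, z=hλ:
  y_{n+1} = y_n + z·[6/11·y_n + 5/11·y_{n+1}] ⇒ (1 − 5/11z)y_{n+1} = (1 + 6/11z)y_n
  ⇒ R(z) = (1 + 6/11z)/(1 − 5/11z).

Find x<0 with |R(x)|<1.
x=-1.54: |R|=0.0941
R=−1: 1+6/11x = −1+5/11x ⇒ -1/11x=2 ⇒ x=2/(-1/11)=-22.0000
Confirm numerically:
  x=-21.765: |R|=0.99804 <1
  x=-15.565: |R|=0.92755 <1
  x=-14.680: |R|=0.91327 <1
  x=-11.222: |R|=0.83940 <1
  x=-22.323: |R|=1.00263 >1
  x=-22.118: |R|=1.00097 >1
  x=-22.091: |R|=1.00075 >1
Interval (-22.0000, 0).

left endpoint -22.0000.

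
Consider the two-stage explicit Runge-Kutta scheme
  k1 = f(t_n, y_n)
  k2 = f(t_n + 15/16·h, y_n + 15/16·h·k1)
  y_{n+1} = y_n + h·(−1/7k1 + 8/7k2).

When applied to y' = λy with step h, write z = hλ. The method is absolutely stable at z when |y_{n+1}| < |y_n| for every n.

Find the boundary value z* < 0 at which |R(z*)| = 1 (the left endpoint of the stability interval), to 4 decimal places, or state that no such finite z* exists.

z* = -0.9333.

Set f=λy, z=hλ:
  k1=λy_n ⇒ h·k1=z·y_n;  k2=λ(1+15/16z)y_n ⇒ h·k2=z(1+15/16z)y_n
  y_{n+1}/y_n = 1 − 1/7z + 8/7z(1+15/16z) = 1 + z + 15/14z²
  ⇒ R(z) = 1 + z + 15/14z².

Need |R(x)|<1, x<0.
x=-0.63: |R|=0.7953
R=1: x+15/14x²=0 ⇒ x=−14/15=-0.9333; min R=1−1/(4·15/14)=0.7667>−1
Confirm numerically:
  x=-0.814: |R|=0.89592 <1
  x=-0.794: |R|=0.88147 <1
  x=-0.745: |R|=0.84967 <1
  x=-0.562: |R|=0.77640 <1
  x=-1.149: |R|=1.26550 >1
  x=-1.073: |R|=1.16057 >1
Interval (-0.9333, 0).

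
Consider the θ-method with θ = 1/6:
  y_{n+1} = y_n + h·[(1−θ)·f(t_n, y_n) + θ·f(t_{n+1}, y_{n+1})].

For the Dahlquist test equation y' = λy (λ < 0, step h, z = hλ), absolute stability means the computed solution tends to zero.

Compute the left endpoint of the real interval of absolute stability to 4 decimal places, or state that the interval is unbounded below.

With y'=λy (z=hλ):
  y_{n+1} = y_n + z·[5/6·y_n + 1/6·y_{n+1}] ⇒ (1 − 1/6z)y_{n+1} = (1 + 5/6z)y_n
  R(z) = (1 + 5/6z)/(1 − 1/6z).

Boundary: |R(x)|=1, x<0.
x=-0.95: |R|=0.1799
R=−1: 1+5/6x = −1+1/6x ⇒ -2/3x=2 ⇒ x=2/(-2/3)=-3.0000
Confirm numerically:
  x=-2.216: |R|=0.61831 <1
  x=-2.140: |R|=0.57740 <1
  x=-1.297: |R|=0.06647 <1
  x=-1.233: |R|=0.02281 <1
  x=-3.193: |R|=1.08398 >1
  x=-3.045: |R|=1.01990 >1
Interval (-3.0000, 0).

left endpoint -3.0000.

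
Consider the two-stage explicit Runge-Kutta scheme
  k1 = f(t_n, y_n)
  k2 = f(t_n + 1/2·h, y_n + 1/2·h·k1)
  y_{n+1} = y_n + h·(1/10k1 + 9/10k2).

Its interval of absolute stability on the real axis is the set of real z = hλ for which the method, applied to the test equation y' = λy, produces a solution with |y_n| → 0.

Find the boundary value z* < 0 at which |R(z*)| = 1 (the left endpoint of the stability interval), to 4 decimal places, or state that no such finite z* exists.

With y'=λy (z=hλ):
  k1=λy_n ⇒ h·k1=z·y_n;  k2=λ(1+1/2z)y_n ⇒ h·k2=z(1+1/2z)y_n
  y_{n+1}/y_n = 1 + 1/10z + 9/10z(1+1/2z) = 1 + z + 9/20z²
  R(z) = 1 + z + 9/20z².

Need |R(x)|<1, x<0.
x=-1.72: |R|=0.6113
R=1: x+9/20x²=0 ⇒ x=−20/9=-2.2222; min R=1−1/(4·9/20)=0.4444>−1
Confirm numerically:
  x=-1.954: |R|=0.76415 <1
  x=-1.388: |R|=0.47894 <1
  x=-1.071: |R|=0.44517 <1
  x=-0.994: |R|=0.45062 <1
  x=-2.816: |R|=1.75244 >1
  x=-2.681: |R|=1.55349 >1
Interval (-2.2222, 0).

z* = -2.2222.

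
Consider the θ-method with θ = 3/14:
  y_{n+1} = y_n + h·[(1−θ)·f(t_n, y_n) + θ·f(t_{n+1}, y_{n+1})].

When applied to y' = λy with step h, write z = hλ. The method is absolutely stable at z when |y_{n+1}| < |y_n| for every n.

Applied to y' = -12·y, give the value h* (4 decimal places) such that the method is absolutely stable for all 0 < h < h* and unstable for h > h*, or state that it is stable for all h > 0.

With y'=λy (z=hλ):
  y_{n+1} = y_n + z·[11/14·y_n + 3/14·y_{n+1}] ⇒ (1 − 3/14z)y_{n+1} = (1 + 11/14z)y_n
  R(z) = (1 + 11/14z)/(1 − 3/14z).

Boundary: |R(x)|=1, x<0.
x=-1.12: |R|=0.0968
R=−1: 1+11/14x = −1+3/14x ⇒ -4/7x=2 ⇒ x=2/(-4/7)=-3.5000
Confirm numerically:
  x=-2.543: |R|=0.64603 <1
  x=-2.156: |R|=0.47469 <1
  x=-2.089: |R|=0.44304 <1
  x=-3.904: |R|=1.12570 >1
  x=-3.815: |R|=1.09904 >1
  x=-3.533: |R|=1.01073 >1
Interval (-3.5000, 0).

(-3.5000,0); λ=-12 ⇒ h* = (7/2)/12 = 0.2917.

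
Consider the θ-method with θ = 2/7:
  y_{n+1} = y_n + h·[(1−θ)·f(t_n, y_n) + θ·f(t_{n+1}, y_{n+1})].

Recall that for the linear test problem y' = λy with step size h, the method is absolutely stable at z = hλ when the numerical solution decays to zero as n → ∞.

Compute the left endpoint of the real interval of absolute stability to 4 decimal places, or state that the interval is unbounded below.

z* = -4.6667.

On y'=λy, z=hλ:
  y_{n+1} = y_n + z·[5/7·y_n + 2/7·y_{n+1}] ⇒ (1 − 2/7z)y_{n+1} = (1 + 5/7z)y_n
  so R(z) = (1 + 5/7z)/(1 − 2/7z).

Find x<0 with |R(x)|<1.
x=-1.55: |R|=0.0743
R=−1: 1+5/7x = −1+2/7x ⇒ -3/7x=2 ⇒ x=2/(-3/7)=-4.6667
Confirm numerically:
  x=-2.577: |R|=0.48420 <1
  x=-2.478: |R|=0.45082 <1
  x=-2.360: |R|=0.40956 <1
  x=-4.982: |R|=1.05577 >1
  x=-4.696: |R|=1.00537 >1
Stable set (-4.6667, 0).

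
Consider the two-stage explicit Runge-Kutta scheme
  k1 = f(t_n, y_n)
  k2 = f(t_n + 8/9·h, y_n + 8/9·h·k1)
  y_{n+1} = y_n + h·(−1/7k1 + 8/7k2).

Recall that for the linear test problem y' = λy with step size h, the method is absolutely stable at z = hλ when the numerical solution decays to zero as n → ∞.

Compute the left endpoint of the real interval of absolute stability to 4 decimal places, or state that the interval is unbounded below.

z* = -0.9844.

Set f=λy, z=hλ:
  k1=λy_n ⇒ h·k1=z·y_n;  k2=λ(1+8/9z)y_n ⇒ h·k2=z(1+8/9z)y_n
  y_{n+1}/y_n = 1 − 1/7z + 8/7z(1+8/9z) = 1 + z + 64/63z²
  so R(z) = 1 + z + 64/63z².

Boundary: |R(x)|=1, x<0.
x=-0.98: |R|=0.9956
R=1: x+64/63x²=0 ⇒ x=−63/64=-0.9844; min R=1−1/(4·64/63)=0.7539>−1
Confirm numerically:
  x=-0.674: |R|=0.78749 <1
  x=-0.563: |R|=0.75900 <1
  x=-0.547: |R|=0.75696 <1
  x=-0.475: |R|=0.75421 <1
  x=-1.469: |R|=1.72321 >1
  x=-1.364: |R|=1.52603 >1
Interval (-0.9844, 0).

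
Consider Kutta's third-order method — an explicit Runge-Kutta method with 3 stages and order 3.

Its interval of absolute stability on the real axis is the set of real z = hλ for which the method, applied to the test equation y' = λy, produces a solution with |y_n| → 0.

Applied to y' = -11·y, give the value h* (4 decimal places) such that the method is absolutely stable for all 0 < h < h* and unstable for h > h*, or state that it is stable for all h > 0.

Set f=λy, z=hλ:
  order 3, 3-stage ⇒ R(z)=1+z+z^2/2+z^3/6
  (e.g. R(-0.52)=0.59177, |R|=0.59177)

Solve |R(x)|<1 on ℝ⁻.
x=-0.52: |R|=0.5918
|R(-1.32)|=0.1679 |R(-0.72)|=0.4770 |R(-0.63)|=0.5268
Bisect:
  x_lo=-3.0215 |R|=2.0543  x_hi=-0.2129 |R|=0.8081
  mid=-1.61721 |R|=0.01446 →hi
  mid=-2.31937 |R|=0.70913 →hi
  mid=-2.67044 |R|=1.27875 →lo
  mid=-2.49491 |R|=0.97091 →hi
  mid=-2.58268 |R|=1.11874 →lo
  mid=-2.53879 |R|=1.04334 →lo
  mid=-2.51685 |R|=1.00676 →lo
  ...
  [-2.51291,-2.51273] ⇒ x*=-2.5127
Interval (-2.5127, 0).

(-2.5127,0); λ=-11 ⇒ h* = 0.2284.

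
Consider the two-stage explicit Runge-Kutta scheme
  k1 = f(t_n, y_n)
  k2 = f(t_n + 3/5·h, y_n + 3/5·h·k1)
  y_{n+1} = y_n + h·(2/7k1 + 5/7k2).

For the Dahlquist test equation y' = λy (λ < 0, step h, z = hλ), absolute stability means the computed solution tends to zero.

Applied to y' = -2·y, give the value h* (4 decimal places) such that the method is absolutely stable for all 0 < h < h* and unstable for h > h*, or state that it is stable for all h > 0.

(-2.3333,0); λ=-2 ⇒ h* = (7/3)/2 = 1.1667.

With y'=λy (z=hλ):
  k1=λy_n ⇒ h·k1=z·y_n;  k2=λ(1+3/5z)y_n ⇒ h·k2=z(1+3/5z)y_n
  y_{n+1}/y_n = 1 + 2/7z + 5/7z(1+3/5z) = 1 + z + 3/7z²
  Hence R(z) = 1 + z + 3/7z².

Boundary: |R(x)|=1, x<0.
x=-1.36: |R|=0.4327
R=1: x+3/7x²=0 ⇒ x=−7/3=-2.3333; min R=1−1/(4·3/7)=0.4167>−1
Confirm numerically:
  x=-2.115: |R|=0.80210 <1
  x=-1.831: |R|=0.60581 <1
  x=-1.579: |R|=0.48953 <1
  x=-1.362: |R|=0.43302 <1
  x=-2.566: |R|=1.25587 >1
  x=-2.390: |R|=1.05804 >1
Stable set (-2.3333, 0).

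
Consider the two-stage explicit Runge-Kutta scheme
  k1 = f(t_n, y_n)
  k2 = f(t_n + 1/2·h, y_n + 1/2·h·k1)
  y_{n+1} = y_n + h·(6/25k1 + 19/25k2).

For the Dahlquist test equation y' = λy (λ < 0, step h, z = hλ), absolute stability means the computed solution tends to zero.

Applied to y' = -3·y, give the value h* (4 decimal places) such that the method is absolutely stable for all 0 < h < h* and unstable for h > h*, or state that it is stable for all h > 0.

On y'=λy, z=hλ:
  k1=λy_n ⇒ h·k1=z·y_n;  k2=λ(1+1/2z)y_n ⇒ h·k2=z(1+1/2z)y_n
  y_{n+1}/y_n = 1 + 6/25z + 19/25z(1+1/2z) = 1 + z + 19/50z²
  R(z) = 1 + z + 19/50z².

Boundary: |R(x)|=1, x<0.
x=-1.38: |R|=0.3437
R=1: x+19/50x²=0 ⇒ x=−50/19=-2.6316; min R=1−1/(4·19/50)=0.3421>−1
Confirm numerically:
  x=-2.224: |R|=0.65555 <1
  x=-2.067: |R|=0.55655 <1
  x=-2.016: |R|=0.52842 <1
  x=-1.343: |R|=0.34239 <1
  x=-2.819: |R|=1.20077 >1
  x=-2.792: |R|=1.17020 >1
Stable set (-2.6316, 0).

(-2.6316,0); λ=-3 ⇒ h* = (50/19)/3 = 0.8772.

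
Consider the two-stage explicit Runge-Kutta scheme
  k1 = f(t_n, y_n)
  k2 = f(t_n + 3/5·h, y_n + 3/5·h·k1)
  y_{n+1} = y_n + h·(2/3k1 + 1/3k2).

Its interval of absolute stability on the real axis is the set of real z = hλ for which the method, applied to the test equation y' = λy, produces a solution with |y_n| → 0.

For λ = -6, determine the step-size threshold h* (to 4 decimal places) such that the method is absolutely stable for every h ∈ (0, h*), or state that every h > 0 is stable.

(-5.0000,0); λ=-6 ⇒ h* = (5)/6 = 0.8333.

Test eqn y'=λy, z=hλ:
  k1=λy_n ⇒ h·k1=z·y_n;  k2=λ(1+3/5z)y_n ⇒ h·k2=z(1+3/5z)y_n
  y_{n+1}/y_n = 1 + 2/3z + 1/3z(1+3/5z) = 1 + z + 1/5z²
  Hence R(z) = 1 + z + 1/5z².

Find x<0 with |R(x)|<1.
x=-1.5: |R|=0.0500
R=1: x+1/5x²=0 ⇒ x=−5=-5.0000; min R=1−1/(4·1/5)=-0.2500>−1
Confirm numerically:
  x=-4.256: |R|=0.36671 <1
  x=-3.073: |R|=0.18433 <1
  x=-2.712: |R|=0.24101 <1
  x=-2.677: |R|=0.24373 <1
  x=-5.478: |R|=1.52370 >1
  x=-5.381: |R|=1.41003 >1
  x=-5.043: |R|=1.04337 >1
Stable set (-5.0000, 0).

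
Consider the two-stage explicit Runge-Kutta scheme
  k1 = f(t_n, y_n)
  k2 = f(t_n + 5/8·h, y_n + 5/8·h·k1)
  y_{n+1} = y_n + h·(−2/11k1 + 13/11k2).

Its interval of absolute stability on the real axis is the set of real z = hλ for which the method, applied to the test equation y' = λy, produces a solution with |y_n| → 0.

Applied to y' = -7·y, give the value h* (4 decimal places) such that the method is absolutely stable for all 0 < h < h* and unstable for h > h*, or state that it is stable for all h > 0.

(-1.3538,0); λ=-7 ⇒ h* = (88/65)/7 = 0.1934.

Set f=λy, z=hλ:
  k1=λy_n ⇒ h·k1=z·y_n;  k2=λ(1+5/8z)y_n ⇒ h·k2=z(1+5/8z)y_n
  y_{n+1}/y_n = 1 − 2/11z + 13/11z(1+5/8z) = 1 + z + 65/88z²
  R(z) = 1 + z + 65/88z².

Solve |R(x)|<1 on ℝ⁻.
x=-1.36: |R|=1.0062
R=1: x+65/88x²=0 ⇒ x=−88/65=-1.3538; min R=1−1/(4·65/88)=0.6615>−1
Confirm numerically:
  x=-1.218: |R|=0.87778 <1
  x=-1.114: |R|=0.80264 <1
  x=-0.625: |R|=0.66353 <1
  x=-1.872: |R|=1.71647 >1
  x=-1.525: |R|=1.19279 >1
  x=-1.435: |R|=1.08602 >1
Stable set (-1.3538, 0).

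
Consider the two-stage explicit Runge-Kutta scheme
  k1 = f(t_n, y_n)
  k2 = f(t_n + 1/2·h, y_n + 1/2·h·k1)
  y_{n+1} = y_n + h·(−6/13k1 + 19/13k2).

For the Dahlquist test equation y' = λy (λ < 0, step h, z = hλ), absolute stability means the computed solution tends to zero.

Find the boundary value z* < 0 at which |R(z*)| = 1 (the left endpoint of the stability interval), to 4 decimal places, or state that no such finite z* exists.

Test eqn y'=λy, z=hλ:
  k1=λy_n ⇒ h·k1=z·y_n;  k2=λ(1+1/2z)y_n ⇒ h·k2=z(1+1/2z)y_n
  y_{n+1}/y_n = 1 − 6/13z + 19/13z(1+1/2z) = 1 + z + 19/26z²
  ⇒ R(z) = 1 + z + 19/26z².

Solve |R(x)|<1 on ℝ⁻.
x=-1.21: |R|=0.8599
R=1: x+19/26x²=0 ⇒ x=−26/19=-1.3684; min R=1−1/(4·19/26)=0.6579>−1
Confirm numerically:
  x=-1.196: |R|=0.84930 <1
  x=-1.008: |R|=0.73451 <1
  x=-0.758: |R|=0.66187 <1
  x=-1.675: |R|=1.37526 >1
  x=-1.542: |R|=1.19560 >1
Stable set (-1.3684, 0).

z* = -1.3684.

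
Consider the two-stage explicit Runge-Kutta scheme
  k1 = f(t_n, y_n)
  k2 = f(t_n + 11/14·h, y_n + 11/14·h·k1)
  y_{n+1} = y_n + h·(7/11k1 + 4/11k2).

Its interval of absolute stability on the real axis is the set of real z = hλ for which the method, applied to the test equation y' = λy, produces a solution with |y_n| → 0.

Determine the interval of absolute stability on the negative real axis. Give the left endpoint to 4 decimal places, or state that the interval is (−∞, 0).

z∈(-3.5000,0).

Test eqn y'=λy, z=hλ:
  k1=λy_n ⇒ h·k1=z·y_n;  k2=λ(1+11/14z)y_n ⇒ h·k2=z(1+11/14z)y_n
  y_{n+1}/y_n = 1 + 7/11z + 4/11z(1+11/14z) = 1 + z + 2/7z²
  ⇒ R(z) = 1 + z + 2/7z².

Need |R(x)|<1, x<0.
x=-1.75: |R|=0.1250
R=1: x+2/7x²=0 ⇒ x=−7/2=-3.5000; min R=1−1/(4·2/7)=0.1250>−1
Confirm numerically:
  x=-3.012: |R|=0.58004 <1
  x=-2.804: |R|=0.44240 <1
  x=-2.408: |R|=0.24870 <1
  x=-3.706: |R|=1.21812 >1
  x=-3.544: |R|=1.04455 >1
Interval (-3.5000, 0).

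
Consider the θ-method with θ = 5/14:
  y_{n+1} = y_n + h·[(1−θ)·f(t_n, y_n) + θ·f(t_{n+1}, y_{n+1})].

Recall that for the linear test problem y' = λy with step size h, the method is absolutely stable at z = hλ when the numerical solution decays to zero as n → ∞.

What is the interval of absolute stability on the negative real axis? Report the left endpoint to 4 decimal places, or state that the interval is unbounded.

Set f=λy, z=hλ:
  y_{n+1} = y_n + z·[9/14·y_n + 5/14·y_{n+1}] ⇒ (1 − 5/14z)y_{n+1} = (1 + 9/14z)y_n
  so R(z) = (1 + 9/14z)/(1 − 5/14z).

Boundary: |R(x)|=1, x<0.
x=-0.79: |R|=0.3838
R=−1: 1+9/14x = −1+5/14x ⇒ -2/7x=2 ⇒ x=2/(-2/7)=-7.0000
Confirm numerically:
  x=-6.924: |R|=0.99375 <1
  x=-6.810: |R|=0.98418 <1
  x=-6.807: |R|=0.98393 <1
  x=-3.208: |R|=0.49507 <1
  x=-7.546: |R|=1.04222 >1
  x=-7.332: |R|=1.02621 >1
  x=-7.315: |R|=1.02491 >1
Stable set (-7.0000, 0).

(-7.0000, 0).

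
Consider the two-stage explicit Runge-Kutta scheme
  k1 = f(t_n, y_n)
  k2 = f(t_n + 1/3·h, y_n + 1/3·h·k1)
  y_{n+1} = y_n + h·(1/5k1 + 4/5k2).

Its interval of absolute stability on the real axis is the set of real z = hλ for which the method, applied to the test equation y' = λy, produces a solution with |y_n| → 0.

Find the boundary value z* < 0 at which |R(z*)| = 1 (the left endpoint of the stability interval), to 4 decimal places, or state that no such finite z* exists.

Test eqn y'=λy, z=hλ:
  k1=λy_n ⇒ h·k1=z·y_n;  k2=λ(1+1/3z)y_n ⇒ h·k2=z(1+1/3z)y_n
  y_{n+1}/y_n = 1 + 1/5z + 4/5z(1+1/3z) = 1 + z + 4/15z²
  R(z) = 1 + z + 4/15z².

Need |R(x)|<1, x<0.
x=-0.68: |R|=0.4433
R=1: x+4/15x²=0 ⇒ x=−15/4=-3.7500; min R=1−1/(4·4/15)=0.0625>−1
Confirm numerically:
  x=-2.182: |R|=0.08763 <1
  x=-1.759: |R|=0.06609 <1
  x=-1.528: |R|=0.09461 <1
  x=-4.169: |R|=1.46582 >1
  x=-3.923: |R|=1.18098 >1
Stable set (-3.7500, 0).

z* = -3.7500.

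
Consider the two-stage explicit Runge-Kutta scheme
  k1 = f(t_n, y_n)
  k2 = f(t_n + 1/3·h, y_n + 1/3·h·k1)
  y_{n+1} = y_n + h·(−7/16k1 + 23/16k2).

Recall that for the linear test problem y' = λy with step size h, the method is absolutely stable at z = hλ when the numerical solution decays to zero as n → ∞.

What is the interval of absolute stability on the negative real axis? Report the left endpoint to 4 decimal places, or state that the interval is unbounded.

(-2.0870, 0).

With y'=λy (z=hλ):
  k1=λy_n ⇒ h·k1=z·y_n;  k2=λ(1+1/3z)y_n ⇒ h·k2=z(1+1/3z)y_n
  y_{n+1}/y_n = 1 − 7/16z + 23/16z(1+1/3z) = 1 + z + 23/48z²
  R(z) = 1 + z + 23/48z².

Find x<0 with |R(x)|<1.
x=-1.03: |R|=0.4783
R=1: x+23/48x²=0 ⇒ x=−48/23=-2.0870; min R=1−1/(4·23/48)=0.4783>−1
Confirm numerically:
  x=-2.025: |R|=0.93988 <1
  x=-1.588: |R|=0.62034 <1
  x=-1.120: |R|=0.48107 <1
  x=-1.046: |R|=0.47826 <1
  x=-2.663: |R|=1.73504 >1
  x=-2.113: |R|=1.02637 >1
Interval (-2.0870, 0).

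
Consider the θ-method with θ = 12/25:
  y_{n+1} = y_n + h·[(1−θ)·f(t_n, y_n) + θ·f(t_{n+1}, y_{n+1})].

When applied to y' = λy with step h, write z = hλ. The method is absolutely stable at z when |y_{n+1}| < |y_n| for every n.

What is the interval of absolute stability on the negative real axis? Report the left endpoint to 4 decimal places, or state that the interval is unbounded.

z∈(-50.0000,0).

With y'=λy (z=hλ):
  y_{n+1} = y_n + z·[13/25·y_n + 12/25·y_{n+1}] ⇒ (1 − 12/25z)y_{n+1} = (1 + 13/25z)y_n
  Hence R(z) = (1 + 13/25z)/(1 − 12/25z).

Find x<0 with |R(x)|<1.
x=-0.75: |R|=0.4485
R=−1: 1+13/25x = −1+12/25x ⇒ -1/25x=2 ⇒ x=2/(-1/25)=-50.0000
Confirm numerically:
  x=-29.845: |R|=0.94740 <1
  x=-25.291: |R|=0.92478 <1
  x=-21.339: |R|=0.89803 <1
  x=-50.310: |R|=1.00049 >1
  x=-50.181: |R|=1.00029 >1
Stable set (-50.0000, 0).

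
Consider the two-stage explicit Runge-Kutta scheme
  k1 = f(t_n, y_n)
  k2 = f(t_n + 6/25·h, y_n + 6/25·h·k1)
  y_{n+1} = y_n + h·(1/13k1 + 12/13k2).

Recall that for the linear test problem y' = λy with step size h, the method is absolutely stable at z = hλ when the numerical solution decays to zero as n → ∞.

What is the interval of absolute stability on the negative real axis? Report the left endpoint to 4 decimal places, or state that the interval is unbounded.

Test eqn y'=λy, z=hλ:
  k1=λy_n ⇒ h·k1=z·y_n;  k2=λ(1+6/25z)y_n ⇒ h·k2=z(1+6/25z)y_n
  y_{n+1}/y_n = 1 + 1/13z + 12/13z(1+6/25z) = 1 + z + 72/325z²
  Hence R(z) = 1 + z + 72/325z².

Find x<0 with |R(x)|<1.
x=-0.58: |R|=0.4945
R=1: x+72/325x²=0 ⇒ x=−325/72=-4.5139; min R=1−1/(4·72/325)=-0.1285>−1
Confirm numerically:
  x=-3.082: |R|=0.02233 <1
  x=-2.548: |R|=0.10970 <1
  x=-1.995: |R|=0.11327 <1
  x=-5.040: |R|=1.58743 >1
  x=-4.655: |R|=1.14552 >1
So |R|<1 on (-4.5139, 0).

(-4.5139, 0).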